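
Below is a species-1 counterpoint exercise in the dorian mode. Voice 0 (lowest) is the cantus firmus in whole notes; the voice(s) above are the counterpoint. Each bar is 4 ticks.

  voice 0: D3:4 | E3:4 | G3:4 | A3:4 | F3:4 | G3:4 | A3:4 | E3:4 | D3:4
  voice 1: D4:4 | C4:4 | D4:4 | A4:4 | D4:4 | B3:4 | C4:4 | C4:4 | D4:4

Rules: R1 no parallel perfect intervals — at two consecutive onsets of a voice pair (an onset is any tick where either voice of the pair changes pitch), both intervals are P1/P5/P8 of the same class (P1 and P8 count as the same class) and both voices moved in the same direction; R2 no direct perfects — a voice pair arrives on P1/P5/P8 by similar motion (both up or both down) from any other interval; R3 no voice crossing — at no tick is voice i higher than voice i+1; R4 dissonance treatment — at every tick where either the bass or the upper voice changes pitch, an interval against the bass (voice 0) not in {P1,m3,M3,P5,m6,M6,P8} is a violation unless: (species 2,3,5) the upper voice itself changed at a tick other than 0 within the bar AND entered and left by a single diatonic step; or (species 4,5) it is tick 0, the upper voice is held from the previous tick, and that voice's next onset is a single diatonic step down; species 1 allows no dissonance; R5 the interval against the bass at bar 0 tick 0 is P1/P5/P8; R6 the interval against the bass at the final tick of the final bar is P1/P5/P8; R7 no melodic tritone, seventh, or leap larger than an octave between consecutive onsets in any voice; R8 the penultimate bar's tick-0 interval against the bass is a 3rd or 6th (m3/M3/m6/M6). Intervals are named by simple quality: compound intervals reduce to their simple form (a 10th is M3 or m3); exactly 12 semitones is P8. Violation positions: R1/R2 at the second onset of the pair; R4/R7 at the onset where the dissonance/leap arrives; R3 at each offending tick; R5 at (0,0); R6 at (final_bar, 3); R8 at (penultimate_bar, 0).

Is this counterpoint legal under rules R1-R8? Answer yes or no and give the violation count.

No (2 violations)

bar 0: v0=D3 v1=D4 (P8)
bar 1: v0=E3 v1=C4 (m6)
bar 2: v0=G3 v1=D4 (P5)
bar 3: v0=A3 v1=A4 (P8)
bar 4: v0=F3 v1=D4 (M6)
bar 5: v0=G3 v1=B3 (M3)
bar 6: v0=A3 v1=C4 (m3)
bar 7: v0=E3 v1=C4 (m6)
bar 8: v0=D3 v1=D4 (P8)
  R2 @ bar2.0: E3/C4 m6 -> G3/D4 P5 similar
  R2 @ bar3.0: G3/D4 P5 -> A3/A4 P8 similar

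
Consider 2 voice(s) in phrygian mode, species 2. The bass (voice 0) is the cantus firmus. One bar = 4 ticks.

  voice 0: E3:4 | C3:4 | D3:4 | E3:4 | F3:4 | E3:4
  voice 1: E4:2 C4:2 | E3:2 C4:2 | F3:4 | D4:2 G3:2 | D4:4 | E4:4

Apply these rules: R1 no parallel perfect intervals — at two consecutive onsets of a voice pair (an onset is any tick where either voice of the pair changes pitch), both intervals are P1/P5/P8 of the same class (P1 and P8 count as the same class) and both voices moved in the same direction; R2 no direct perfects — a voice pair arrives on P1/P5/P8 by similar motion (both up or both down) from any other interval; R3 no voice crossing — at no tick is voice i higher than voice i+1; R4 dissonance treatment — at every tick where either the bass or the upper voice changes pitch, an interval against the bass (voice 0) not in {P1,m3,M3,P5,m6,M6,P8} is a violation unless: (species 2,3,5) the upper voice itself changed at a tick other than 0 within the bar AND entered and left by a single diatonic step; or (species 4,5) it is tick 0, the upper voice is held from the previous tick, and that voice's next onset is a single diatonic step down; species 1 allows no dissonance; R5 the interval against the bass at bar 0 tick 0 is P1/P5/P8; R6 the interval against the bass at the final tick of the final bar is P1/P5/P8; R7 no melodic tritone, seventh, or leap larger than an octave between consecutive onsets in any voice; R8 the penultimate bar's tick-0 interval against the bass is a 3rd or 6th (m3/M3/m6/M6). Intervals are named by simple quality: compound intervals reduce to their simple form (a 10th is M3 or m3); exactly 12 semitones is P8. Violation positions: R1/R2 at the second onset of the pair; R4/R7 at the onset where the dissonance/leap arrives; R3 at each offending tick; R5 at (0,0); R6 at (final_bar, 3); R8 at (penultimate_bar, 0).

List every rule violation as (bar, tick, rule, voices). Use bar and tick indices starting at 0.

bar 0: v0=E3 v1=E4 downbeat P8
bar 1: v0=C3 v1=E3 downbeat M3
bar 2: v0=D3 v1=F3 downbeat m3
bar 3: v0=E3 v1=D4 downbeat m7
bar 4: v0=F3 v1=D4 downbeat M6
bar 5: v0=E3 v1=E4 downbeat P8
  -> R4 @ bar 3 tick 0 v(0, 1): E3/D4 m7 untreated

(3, 0, R4, (0, 1))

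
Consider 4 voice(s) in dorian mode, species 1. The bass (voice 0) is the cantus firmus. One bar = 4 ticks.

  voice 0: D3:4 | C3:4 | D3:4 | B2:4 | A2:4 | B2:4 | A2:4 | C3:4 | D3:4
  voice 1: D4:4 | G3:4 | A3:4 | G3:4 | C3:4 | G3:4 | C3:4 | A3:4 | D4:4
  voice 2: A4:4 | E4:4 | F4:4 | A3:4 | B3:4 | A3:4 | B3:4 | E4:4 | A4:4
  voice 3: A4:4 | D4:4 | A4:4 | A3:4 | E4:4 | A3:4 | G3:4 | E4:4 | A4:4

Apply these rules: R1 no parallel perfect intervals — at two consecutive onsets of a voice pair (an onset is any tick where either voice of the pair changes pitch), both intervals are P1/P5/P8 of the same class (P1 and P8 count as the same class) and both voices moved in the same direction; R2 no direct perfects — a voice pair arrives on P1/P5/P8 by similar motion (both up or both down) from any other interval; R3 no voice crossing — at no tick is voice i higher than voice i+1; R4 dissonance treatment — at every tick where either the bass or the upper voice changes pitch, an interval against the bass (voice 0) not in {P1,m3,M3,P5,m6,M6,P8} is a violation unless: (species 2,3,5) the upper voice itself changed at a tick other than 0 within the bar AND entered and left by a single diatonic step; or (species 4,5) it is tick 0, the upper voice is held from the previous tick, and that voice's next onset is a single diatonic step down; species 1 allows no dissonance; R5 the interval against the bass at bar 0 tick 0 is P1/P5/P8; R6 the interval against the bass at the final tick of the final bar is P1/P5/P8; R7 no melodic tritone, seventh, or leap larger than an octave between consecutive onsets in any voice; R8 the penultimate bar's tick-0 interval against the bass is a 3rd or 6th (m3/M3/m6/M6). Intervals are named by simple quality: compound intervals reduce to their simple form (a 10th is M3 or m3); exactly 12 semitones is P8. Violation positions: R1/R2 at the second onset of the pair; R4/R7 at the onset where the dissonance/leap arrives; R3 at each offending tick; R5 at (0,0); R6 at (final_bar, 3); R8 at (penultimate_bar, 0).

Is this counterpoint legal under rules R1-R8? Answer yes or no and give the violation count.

bar 0: v0=D3 v1=D4 v2=A4 v3=A4 (P5)
bar 1: v0=C3 v1=G3 v2=E4 v3=D4 (M2)
bar 2: v0=D3 v1=A3 v2=F4 v3=A4 (P5)
bar 3: v0=B2 v1=G3 v2=A3 v3=A3 (m7)
bar 4: v0=A2 v1=C3 v2=B3 v3=E4 (P5)
bar 5: v0=B2 v1=G3 v2=A3 v3=A3 (m7)
bar 6: v0=A2 v1=C3 v2=B3 v3=G3 (m7)
bar 7: v0=C3 v1=A3 v2=E4 v3=E4 (M3)
bar 8: v0=D3 v1=D4 v2=A4 v3=A4 (P5)
  R1 @ bar1.0: D4/A4 P5 -> G3/D4 P5 similar
  R2 @ bar1.0: D3/D4 P8 -> C3/G3 P5 similar
  R3 @ bar1.0: E4 above D4
  R4 @ bar1.0: C3/D4 M2 untreated
  R3 @ bar1.1: E4 above D4
  R3 @ bar1.2: E4 above D4
  R3 @ bar1.3: E4 above D4
  R1 @ bar2.0: C3/G3 P5 -> D3/A3 P5 similar
  R2 @ bar2.0: C3/D4 M2 -> D3/A4 P5 similar
  R2 @ bar2.0: G3/D4 P5 -> A3/A4 P8 similar
  R2 @ bar3.0: F4/A4 M3 -> A3/A3 P1 similar
  R4 @ bar3.0: B2/A3 m7 untreated
  R4 @ bar3.0: B2/A3 m7 untreated
  R4 @ bar4.0: A2/B3 M2 untreated
  R2 @ bar5.0: B3/E4 P4 -> A3/A3 P1 similar
  R4 @ bar5.0: B2/A3 m7 untreated
  R4 @ bar5.0: B2/A3 m7 untreated
  R2 @ bar6.0: G3/A3 M2 -> C3/G3 P5 similar
  R3 @ bar6.0: B3 above G3
  R4 @ bar6.0: A2/B3 M2 untreated
  R4 @ bar6.0: A2/G3 m7 untreated
  R3 @ bar6.1: B3 above G3
  R3 @ bar6.2: B3 above G3
  R3 @ bar6.3: B3 above G3
  R1 @ bar7.0: C3/G3 P5 -> A3/E4 P5 similar
  R2 @ bar7.0: C3/B3 M7 -> A3/E4 P5 similar
  R2 @ bar7.0: B3/G3 M3 -> E4/E4 P1 similar
  R1 @ bar8.0: A3/E4 P5 -> D4/A4 P5 similar
  R1 @ bar8.0: A3/E4 P5 -> D4/A4 P5 similar
  R1 @ bar8.0: E4/E4 P1 -> A4/A4 P1 similar
  R2 @ bar8.0: C3/A3 M6 -> D3/D4 P8 similar
  R2 @ bar8.0: C3/E4 M3 -> D3/A4 P5 similar
  R2 @ bar8.0: C3/E4 M3 -> D3/A4 P5 similar

No (33 violations)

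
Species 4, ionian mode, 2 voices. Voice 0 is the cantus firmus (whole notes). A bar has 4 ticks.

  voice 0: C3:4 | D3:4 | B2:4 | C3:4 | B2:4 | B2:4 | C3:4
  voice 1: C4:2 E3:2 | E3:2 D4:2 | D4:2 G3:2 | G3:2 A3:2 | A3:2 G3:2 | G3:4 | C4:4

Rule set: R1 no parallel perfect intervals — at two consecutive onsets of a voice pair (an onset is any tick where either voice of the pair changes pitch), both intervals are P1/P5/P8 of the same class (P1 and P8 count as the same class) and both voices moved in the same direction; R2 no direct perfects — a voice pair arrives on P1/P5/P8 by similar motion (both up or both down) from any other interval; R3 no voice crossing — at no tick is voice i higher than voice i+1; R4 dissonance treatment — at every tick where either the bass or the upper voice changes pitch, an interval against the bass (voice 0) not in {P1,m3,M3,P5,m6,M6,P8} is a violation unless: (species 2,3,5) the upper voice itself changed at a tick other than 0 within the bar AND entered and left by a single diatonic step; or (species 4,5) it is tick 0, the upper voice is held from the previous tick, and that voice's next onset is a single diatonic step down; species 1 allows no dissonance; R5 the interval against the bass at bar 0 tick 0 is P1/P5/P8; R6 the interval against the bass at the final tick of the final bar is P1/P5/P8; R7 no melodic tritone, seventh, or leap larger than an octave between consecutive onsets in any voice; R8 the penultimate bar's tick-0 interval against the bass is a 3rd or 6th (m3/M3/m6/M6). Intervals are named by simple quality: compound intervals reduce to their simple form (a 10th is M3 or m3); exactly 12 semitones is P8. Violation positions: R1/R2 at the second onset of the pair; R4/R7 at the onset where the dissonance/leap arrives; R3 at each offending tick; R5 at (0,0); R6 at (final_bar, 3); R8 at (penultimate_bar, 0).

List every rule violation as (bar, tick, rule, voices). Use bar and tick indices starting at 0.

(1, 0, R4, (0, 1))
(1, 2, R7, (1,))
(6, 0, R2, (0, 1))

bar 0: v0=C3 v1=C4 downbeat P8
bar 1: v0=D3 v1=E3 downbeat M2
bar 2: v0=B2 v1=D4 downbeat m3
bar 3: v0=C3 v1=G3 downbeat P5
bar 4: v0=B2 v1=A3 downbeat m7
bar 5: v0=B2 v1=G3 downbeat m6
bar 6: v0=C3 v1=C4 downbeat P8
  -> R4 @ bar 1 tick 0 v(0, 1): D3/E3 M2 untreated
  -> R7 @ bar 1 tick 2 v(1,): E3->D4 leap 10st
  -> R2 @ bar 6 tick 0 v(0, 1): B2/G3 m6 -> C3/C4 P8 similar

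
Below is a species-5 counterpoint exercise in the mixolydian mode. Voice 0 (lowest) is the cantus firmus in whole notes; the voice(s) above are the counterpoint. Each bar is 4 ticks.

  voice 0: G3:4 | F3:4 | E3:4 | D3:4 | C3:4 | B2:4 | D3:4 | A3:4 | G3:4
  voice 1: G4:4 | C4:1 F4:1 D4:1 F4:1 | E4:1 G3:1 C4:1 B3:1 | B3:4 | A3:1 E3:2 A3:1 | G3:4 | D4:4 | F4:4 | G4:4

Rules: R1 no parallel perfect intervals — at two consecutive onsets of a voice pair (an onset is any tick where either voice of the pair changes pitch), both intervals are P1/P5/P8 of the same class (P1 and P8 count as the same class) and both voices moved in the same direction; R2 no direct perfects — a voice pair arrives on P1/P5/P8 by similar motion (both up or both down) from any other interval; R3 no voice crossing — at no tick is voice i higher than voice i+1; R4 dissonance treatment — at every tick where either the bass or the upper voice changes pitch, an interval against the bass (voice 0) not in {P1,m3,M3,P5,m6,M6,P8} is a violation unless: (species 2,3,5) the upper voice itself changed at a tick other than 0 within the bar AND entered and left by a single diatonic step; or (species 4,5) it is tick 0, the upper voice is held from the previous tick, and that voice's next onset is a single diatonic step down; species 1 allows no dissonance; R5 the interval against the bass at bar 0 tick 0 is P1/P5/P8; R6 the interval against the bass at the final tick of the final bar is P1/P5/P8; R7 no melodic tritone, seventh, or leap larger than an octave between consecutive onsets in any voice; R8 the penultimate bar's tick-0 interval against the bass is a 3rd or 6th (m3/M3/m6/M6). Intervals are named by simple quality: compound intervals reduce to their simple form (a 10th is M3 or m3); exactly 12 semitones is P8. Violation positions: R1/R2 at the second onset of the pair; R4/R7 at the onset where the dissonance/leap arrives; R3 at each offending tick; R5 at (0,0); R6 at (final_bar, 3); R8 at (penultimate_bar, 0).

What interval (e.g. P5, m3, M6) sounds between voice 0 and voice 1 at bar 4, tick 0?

voice 0=C3 voice 1=A3 -> M6

M6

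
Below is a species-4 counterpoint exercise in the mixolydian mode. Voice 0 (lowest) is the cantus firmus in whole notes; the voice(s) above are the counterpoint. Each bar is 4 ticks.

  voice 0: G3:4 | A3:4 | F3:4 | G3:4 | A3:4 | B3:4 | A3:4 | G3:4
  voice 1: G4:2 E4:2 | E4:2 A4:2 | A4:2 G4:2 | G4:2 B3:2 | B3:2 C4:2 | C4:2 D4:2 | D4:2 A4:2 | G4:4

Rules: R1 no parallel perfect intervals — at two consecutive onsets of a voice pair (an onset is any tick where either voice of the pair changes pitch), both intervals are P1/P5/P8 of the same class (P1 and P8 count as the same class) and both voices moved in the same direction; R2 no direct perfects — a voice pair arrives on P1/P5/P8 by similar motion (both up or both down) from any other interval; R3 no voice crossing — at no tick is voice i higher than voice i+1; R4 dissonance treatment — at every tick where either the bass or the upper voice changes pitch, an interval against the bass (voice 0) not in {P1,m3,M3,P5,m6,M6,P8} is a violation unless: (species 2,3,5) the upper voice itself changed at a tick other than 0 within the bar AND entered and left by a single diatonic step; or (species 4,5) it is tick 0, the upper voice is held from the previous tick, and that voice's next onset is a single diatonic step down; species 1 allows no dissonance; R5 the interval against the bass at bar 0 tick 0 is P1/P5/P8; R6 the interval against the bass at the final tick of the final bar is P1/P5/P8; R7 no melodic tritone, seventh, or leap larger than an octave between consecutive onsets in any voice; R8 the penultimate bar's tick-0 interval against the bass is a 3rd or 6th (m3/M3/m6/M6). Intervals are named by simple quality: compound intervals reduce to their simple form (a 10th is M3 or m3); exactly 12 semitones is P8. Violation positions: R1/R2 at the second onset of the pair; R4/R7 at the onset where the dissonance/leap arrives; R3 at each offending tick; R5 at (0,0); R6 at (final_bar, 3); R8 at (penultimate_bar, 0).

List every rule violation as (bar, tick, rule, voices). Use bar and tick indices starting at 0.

bar 0: v0=G3 v1=G4 downbeat P8
bar 1: v0=A3 v1=E4 downbeat P5
bar 2: v0=F3 v1=A4 downbeat M3
bar 3: v0=G3 v1=G4 downbeat P8
bar 4: v0=A3 v1=B3 downbeat M2
bar 5: v0=B3 v1=C4 downbeat m2
bar 6: v0=A3 v1=D4 downbeat P4
bar 7: v0=G3 v1=G4 downbeat P8
  -> R4 @ bar 2 tick 2 v(0, 1): F3/G4 M2 untreated
  -> R4 @ bar 4 tick 0 v(0, 1): A3/B3 M2 untreated
  -> R4 @ bar 5 tick 0 v(0, 1): B3/C4 m2 untreated
  -> R4 @ bar 6 tick 0 v(0, 1): A3/D4 P4 untreated
  -> R8 @ bar 6 tick 0 v(0, 1): penult P4 not 3rd/6th
  -> R1 @ bar 7 tick 0 v(0, 1): A3/A4 P8 -> G3/G4 P8 similar

(2, 2, R4, (0, 1))
(4, 0, R4, (0, 1))
(5, 0, R4, (0, 1))
(6, 0, R4, (0, 1))
(6, 0, R8, (0, 1))
(7, 0, R1, (0, 1))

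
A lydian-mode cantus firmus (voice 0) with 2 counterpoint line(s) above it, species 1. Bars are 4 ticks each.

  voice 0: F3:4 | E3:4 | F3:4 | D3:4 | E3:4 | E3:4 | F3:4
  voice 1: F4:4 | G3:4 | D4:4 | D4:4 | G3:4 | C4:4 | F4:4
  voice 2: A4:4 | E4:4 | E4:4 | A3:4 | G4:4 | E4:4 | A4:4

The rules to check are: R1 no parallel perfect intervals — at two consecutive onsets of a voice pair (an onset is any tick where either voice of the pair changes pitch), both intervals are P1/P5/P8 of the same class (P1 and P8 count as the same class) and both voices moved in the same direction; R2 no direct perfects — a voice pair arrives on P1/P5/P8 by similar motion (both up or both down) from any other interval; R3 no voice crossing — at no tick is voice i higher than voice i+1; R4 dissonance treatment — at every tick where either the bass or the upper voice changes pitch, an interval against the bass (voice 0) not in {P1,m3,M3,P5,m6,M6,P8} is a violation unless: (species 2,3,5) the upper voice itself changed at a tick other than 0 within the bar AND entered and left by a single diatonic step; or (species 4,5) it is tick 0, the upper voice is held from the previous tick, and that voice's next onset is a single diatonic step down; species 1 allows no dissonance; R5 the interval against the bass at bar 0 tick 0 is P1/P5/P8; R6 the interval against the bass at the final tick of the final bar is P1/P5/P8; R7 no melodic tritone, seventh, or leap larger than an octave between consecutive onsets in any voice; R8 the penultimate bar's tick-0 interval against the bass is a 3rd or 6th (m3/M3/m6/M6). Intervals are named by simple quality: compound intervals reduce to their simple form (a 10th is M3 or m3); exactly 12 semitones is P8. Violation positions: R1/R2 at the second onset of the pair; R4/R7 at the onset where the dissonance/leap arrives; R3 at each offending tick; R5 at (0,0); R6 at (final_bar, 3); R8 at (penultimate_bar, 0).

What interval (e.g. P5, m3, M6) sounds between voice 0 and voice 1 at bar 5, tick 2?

voice 0=E3 voice 1=C4 -> m6

m6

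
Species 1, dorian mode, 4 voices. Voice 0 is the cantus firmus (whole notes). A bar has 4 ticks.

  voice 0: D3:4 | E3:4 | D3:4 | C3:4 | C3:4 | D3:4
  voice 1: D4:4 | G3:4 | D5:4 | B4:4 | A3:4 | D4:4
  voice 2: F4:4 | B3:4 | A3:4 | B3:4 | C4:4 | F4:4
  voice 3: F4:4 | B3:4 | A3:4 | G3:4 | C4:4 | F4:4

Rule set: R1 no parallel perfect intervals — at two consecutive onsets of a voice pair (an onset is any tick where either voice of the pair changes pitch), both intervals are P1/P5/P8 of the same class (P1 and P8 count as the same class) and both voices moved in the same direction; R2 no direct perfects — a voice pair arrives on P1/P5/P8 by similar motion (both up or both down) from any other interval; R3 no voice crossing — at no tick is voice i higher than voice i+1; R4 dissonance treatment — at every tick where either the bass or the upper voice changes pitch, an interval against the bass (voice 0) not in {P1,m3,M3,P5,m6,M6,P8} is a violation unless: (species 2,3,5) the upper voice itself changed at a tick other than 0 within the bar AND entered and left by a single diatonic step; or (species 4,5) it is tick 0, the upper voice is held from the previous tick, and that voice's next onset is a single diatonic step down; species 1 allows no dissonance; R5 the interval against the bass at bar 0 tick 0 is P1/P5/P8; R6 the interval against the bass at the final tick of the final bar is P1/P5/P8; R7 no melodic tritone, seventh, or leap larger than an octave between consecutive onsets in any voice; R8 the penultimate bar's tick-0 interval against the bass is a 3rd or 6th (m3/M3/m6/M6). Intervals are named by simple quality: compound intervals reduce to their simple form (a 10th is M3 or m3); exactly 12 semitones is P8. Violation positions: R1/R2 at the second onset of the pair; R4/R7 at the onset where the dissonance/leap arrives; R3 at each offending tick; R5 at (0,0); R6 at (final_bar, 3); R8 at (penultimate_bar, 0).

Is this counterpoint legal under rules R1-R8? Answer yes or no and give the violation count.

No (32 violations)

bar 0: v0=D3 v1=D4 v2=F4 v3=F4 (m3)
bar 1: v0=E3 v1=G3 v2=B3 v3=B3 (P5)
bar 2: v0=D3 v1=D5 v2=A3 v3=A3 (P5)
bar 3: v0=C3 v1=B4 v2=B3 v3=G3 (P5)
bar 4: v0=C3 v1=A3 v2=C4 v3=C4 (P8)
bar 5: v0=D3 v1=D4 v2=F4 v3=F4 (m3)
  R5 @ bar0.0: opens on m3
  R5 @ bar0.0: opens on m3
  R1 @ bar1.0: F4/F4 P1 -> B3/B3 P1 similar
  R7 @ bar1.0: F4->B3 leap 6st
  R7 @ bar1.0: F4->B3 leap 6st
  R1 @ bar2.0: E3/B3 P5 -> D3/A3 P5 similar
  R1 @ bar2.0: E3/B3 P5 -> D3/A3 P5 similar
  R1 @ bar2.0: B3/B3 P1 -> A3/A3 P1 similar
  R3 @ bar2.0: D5 above A3
  R7 @ bar2.0: G3->D5 leap 19st
  R3 @ bar2.1: D5 above A3
  R3 @ bar2.2: D5 above A3
  R3 @ bar2.3: D5 above A3
  R1 @ bar3.0: D3/A3 P5 -> C3/G3 P5 similar
  R3 @ bar3.0: B4 above B3
  R3 @ bar3.0: B3 above G3
  R4 @ bar3.0: C3/B4 M7 untreated
  R4 @ bar3.0: C3/B3 M7 untreated
  R3 @ bar3.1: B4 above B3
  R3 @ bar3.1: B3 above G3
  R3 @ bar3.2: B4 above B3
  R3 @ bar3.2: B3 above G3
  R3 @ bar3.3: B4 above B3
  R3 @ bar3.3: B3 above G3
  R2 @ bar4.0: B3/G3 M3 -> C4/C4 P1 similar
  R7 @ bar4.0: B4->A3 leap 14st
  R8 @ bar4.0: penult P8 not 3rd/6th
  R8 @ bar4.0: penult P8 not 3rd/6th
  R1 @ bar5.0: C4/C4 P1 -> F4/F4 P1 similar
  R2 @ bar5.0: C3/A3 M6 -> D3/D4 P8 similar
  R6 @ bar5.3: closes on m3
  R6 @ bar5.3: closes on m3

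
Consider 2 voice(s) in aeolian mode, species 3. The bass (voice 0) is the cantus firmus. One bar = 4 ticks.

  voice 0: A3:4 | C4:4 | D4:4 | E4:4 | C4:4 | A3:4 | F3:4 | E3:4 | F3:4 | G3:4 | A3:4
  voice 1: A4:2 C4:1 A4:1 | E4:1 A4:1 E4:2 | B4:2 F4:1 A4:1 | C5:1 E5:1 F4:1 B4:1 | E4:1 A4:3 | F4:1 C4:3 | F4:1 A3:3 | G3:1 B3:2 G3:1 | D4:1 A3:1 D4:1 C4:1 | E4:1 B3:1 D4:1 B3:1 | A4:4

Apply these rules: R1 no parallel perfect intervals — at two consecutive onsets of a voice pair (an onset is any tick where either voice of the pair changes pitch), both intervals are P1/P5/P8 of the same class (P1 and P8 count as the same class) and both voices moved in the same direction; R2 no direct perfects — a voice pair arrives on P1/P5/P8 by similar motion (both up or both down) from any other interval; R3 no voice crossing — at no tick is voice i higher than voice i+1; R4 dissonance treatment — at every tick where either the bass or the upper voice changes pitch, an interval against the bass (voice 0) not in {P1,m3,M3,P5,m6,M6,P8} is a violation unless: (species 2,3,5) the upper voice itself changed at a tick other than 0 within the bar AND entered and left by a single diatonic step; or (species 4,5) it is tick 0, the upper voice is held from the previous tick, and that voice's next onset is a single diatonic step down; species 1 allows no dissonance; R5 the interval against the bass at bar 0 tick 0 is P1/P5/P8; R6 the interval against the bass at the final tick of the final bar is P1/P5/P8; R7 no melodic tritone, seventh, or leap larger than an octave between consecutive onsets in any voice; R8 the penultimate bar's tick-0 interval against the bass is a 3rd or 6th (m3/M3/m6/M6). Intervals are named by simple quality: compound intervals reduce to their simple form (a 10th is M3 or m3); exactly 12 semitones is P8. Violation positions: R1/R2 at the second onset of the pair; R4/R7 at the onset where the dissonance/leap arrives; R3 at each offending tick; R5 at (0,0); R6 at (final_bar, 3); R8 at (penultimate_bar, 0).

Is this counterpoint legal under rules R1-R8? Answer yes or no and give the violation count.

No (6 violations)

bar 0: v0=A3 v1=A4 (P8)
bar 1: v0=C4 v1=E4 (M3)
bar 2: v0=D4 v1=B4 (M6)
bar 3: v0=E4 v1=C5 (m6)
bar 4: v0=C4 v1=E4 (M3)
bar 5: v0=A3 v1=F4 (m6)
bar 6: v0=F3 v1=F4 (P8)
bar 7: v0=E3 v1=G3 (m3)
bar 8: v0=F3 v1=D4 (M6)
bar 9: v0=G3 v1=E4 (M6)
bar 10: v0=A3 v1=A4 (P8)
  R7 @ bar2.2: B4->F4 leap 6st
  R4 @ bar3.2: E4/F4 m2 untreated
  R7 @ bar3.2: E5->F4 leap 11st
  R7 @ bar3.3: F4->B4 leap 6st
  R2 @ bar10.0: G3/B3 M3 -> A3/A4 P8 similar
  R7 @ bar10.0: B3->A4 leap 10st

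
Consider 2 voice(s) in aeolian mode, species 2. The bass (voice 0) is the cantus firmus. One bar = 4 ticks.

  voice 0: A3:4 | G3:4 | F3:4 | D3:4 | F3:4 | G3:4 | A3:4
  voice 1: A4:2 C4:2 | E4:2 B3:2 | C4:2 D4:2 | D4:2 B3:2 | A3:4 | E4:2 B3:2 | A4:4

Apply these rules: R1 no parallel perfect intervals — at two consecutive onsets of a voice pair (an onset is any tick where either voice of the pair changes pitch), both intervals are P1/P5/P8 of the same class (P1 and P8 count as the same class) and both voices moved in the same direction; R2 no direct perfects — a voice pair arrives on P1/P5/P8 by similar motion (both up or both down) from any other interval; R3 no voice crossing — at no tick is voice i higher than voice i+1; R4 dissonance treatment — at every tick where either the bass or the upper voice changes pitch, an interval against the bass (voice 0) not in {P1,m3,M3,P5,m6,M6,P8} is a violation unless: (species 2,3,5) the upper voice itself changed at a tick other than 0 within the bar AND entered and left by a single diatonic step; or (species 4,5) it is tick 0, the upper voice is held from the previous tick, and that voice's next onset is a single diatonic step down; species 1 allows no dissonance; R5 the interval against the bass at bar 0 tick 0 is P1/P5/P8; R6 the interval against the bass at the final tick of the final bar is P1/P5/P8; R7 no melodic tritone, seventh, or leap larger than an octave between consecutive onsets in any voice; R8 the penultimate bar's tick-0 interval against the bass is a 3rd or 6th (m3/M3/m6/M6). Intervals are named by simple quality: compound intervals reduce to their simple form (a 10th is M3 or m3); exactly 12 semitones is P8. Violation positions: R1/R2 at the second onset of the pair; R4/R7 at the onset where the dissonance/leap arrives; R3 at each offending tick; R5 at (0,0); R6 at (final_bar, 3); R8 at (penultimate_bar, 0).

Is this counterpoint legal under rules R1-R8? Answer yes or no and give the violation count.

No (2 violations)

bar 0: v0=A3 v1=A4 (P8)
bar 1: v0=G3 v1=E4 (M6)
bar 2: v0=F3 v1=C4 (P5)
bar 3: v0=D3 v1=D4 (P8)
bar 4: v0=F3 v1=A3 (M3)
bar 5: v0=G3 v1=E4 (M6)
bar 6: v0=A3 v1=A4 (P8)
  R2 @ bar6.0: G3/B3 M3 -> A3/A4 P8 similar
  R7 @ bar6.0: B3->A4 leap 10st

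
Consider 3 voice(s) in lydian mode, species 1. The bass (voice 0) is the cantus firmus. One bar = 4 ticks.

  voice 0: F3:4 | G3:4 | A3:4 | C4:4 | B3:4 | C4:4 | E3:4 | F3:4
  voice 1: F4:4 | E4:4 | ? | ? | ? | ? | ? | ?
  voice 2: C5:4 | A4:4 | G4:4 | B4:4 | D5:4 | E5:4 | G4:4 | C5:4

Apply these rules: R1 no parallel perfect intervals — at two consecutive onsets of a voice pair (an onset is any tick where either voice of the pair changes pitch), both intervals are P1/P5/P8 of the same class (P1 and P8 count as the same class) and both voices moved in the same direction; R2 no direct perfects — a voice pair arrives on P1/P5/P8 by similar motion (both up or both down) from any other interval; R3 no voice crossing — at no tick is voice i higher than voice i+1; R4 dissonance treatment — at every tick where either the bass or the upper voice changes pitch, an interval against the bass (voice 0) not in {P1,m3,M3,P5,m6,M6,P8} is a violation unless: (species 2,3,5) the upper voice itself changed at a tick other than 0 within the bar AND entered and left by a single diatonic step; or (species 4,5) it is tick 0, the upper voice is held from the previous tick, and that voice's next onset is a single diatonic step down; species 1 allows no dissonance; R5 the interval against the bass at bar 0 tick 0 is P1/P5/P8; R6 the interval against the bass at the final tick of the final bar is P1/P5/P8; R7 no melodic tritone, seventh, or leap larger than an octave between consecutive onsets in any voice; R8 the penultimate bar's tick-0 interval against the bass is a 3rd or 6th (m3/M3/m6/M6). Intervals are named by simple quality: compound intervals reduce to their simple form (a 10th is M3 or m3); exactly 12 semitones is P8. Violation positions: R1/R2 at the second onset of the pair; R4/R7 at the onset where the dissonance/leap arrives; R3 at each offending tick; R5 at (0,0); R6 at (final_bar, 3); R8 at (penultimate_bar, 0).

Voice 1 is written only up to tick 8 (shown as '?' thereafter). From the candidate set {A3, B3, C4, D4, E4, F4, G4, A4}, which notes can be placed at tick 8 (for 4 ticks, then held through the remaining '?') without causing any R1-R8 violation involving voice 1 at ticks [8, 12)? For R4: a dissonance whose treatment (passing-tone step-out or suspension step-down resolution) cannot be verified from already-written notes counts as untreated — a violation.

A3: legal
B3: violates R4
C4: violates R2
D4: violates R4
E4: legal
F4: legal
G4: violates R4
A4: violates R2,R3

{A3, E4, F4}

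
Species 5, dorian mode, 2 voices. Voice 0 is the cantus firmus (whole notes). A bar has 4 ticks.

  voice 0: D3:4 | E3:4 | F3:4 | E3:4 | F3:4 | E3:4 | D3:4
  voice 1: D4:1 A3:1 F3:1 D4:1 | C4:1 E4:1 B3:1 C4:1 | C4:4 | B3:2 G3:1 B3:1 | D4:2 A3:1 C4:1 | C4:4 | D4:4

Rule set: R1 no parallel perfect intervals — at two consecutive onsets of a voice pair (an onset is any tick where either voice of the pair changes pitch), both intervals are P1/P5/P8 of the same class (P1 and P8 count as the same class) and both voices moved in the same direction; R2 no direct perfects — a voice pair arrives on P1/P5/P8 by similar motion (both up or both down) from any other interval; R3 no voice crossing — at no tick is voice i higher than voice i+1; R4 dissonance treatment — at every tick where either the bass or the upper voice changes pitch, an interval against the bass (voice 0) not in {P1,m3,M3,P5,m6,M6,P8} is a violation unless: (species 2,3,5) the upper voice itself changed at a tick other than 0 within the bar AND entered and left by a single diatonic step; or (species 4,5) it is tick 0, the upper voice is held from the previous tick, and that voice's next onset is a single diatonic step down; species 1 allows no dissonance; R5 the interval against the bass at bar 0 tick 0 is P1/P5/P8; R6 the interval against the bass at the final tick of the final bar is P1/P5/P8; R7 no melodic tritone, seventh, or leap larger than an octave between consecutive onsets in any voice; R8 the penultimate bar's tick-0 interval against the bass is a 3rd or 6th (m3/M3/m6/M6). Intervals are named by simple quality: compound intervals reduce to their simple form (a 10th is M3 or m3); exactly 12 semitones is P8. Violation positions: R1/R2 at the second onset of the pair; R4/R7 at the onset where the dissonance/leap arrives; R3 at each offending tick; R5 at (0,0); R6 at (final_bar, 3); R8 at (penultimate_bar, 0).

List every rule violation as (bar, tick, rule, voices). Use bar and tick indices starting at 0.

bar 0: v0=D3 v1=D4 downbeat P8
bar 1: v0=E3 v1=C4 downbeat m6
bar 2: v0=F3 v1=C4 downbeat P5
bar 3: v0=E3 v1=B3 downbeat P5
bar 4: v0=F3 v1=D4 downbeat M6
bar 5: v0=E3 v1=C4 downbeat m6
bar 6: v0=D3 v1=D4 downbeat P8
  -> R1 @ bar 3 tick 0 v(0, 1): F3/C4 P5 -> E3/B3 P5 similar

(3, 0, R1, (0, 1))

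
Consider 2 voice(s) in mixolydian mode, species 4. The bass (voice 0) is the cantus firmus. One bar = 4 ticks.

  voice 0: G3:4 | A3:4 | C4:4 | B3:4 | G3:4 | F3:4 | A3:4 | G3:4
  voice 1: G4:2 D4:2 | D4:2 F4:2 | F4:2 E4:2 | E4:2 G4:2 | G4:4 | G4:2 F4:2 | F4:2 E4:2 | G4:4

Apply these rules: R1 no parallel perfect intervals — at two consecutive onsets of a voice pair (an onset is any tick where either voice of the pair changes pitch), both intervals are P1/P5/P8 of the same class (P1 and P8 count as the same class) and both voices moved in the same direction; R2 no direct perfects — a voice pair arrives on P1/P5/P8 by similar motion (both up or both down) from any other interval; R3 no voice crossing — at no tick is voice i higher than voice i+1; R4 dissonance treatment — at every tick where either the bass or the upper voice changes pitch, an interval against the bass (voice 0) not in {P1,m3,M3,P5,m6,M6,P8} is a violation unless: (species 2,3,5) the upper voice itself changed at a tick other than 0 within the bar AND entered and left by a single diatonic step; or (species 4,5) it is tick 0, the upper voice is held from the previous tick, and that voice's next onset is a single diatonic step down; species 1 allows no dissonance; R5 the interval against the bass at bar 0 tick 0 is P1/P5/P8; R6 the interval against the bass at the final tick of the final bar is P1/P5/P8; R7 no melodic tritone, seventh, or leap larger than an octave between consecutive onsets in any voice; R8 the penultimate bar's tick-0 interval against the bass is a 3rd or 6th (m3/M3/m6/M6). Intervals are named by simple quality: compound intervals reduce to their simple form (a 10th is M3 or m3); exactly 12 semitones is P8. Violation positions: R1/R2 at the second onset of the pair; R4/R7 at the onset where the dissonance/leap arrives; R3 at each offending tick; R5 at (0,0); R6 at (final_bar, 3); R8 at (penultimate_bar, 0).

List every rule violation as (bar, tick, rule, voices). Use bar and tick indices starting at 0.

bar 0: v0=G3 v1=G4 downbeat P8
bar 1: v0=A3 v1=D4 downbeat P4
bar 2: v0=C4 v1=F4 downbeat P4
bar 3: v0=B3 v1=E4 downbeat P4
bar 4: v0=G3 v1=G4 downbeat P8
bar 5: v0=F3 v1=G4 downbeat M2
bar 6: v0=A3 v1=F4 downbeat m6
bar 7: v0=G3 v1=G4 downbeat P8
  -> R4 @ bar 1 tick 0 v(0, 1): A3/D4 P4 untreated
  -> R4 @ bar 3 tick 0 v(0, 1): B3/E4 P4 untreated

(1, 0, R4, (0, 1))
(3, 0, R4, (0, 1))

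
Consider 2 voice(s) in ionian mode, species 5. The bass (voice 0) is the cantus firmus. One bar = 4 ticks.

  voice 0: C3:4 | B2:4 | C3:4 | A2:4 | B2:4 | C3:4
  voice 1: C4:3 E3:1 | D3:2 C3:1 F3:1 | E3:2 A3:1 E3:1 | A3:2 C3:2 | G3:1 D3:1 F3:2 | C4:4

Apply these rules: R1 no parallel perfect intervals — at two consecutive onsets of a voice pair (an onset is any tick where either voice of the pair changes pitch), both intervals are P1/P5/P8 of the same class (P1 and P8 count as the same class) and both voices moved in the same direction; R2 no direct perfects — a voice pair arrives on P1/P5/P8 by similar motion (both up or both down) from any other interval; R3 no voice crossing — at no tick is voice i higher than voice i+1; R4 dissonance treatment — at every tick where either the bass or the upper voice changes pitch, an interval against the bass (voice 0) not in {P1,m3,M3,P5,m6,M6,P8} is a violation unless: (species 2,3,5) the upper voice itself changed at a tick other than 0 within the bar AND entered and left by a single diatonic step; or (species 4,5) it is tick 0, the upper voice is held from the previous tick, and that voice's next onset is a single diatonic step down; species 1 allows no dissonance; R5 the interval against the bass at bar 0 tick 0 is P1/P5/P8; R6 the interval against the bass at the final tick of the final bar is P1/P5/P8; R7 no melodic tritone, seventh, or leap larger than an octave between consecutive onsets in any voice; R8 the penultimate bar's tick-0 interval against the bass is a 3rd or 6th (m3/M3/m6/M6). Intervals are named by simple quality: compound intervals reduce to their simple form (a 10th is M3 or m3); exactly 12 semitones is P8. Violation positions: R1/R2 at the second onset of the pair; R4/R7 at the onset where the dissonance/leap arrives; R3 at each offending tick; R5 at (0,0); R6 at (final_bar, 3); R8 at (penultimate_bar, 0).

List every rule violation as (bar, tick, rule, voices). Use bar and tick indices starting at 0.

(1, 2, R4, (0, 1))
(1, 3, R4, (0, 1))
(4, 2, R4, (0, 1))
(5, 0, R2, (0, 1))

bar 0: v0=C3 v1=C4 downbeat P8
bar 1: v0=B2 v1=D3 downbeat m3
bar 2: v0=C3 v1=E3 downbeat M3
bar 3: v0=A2 v1=A3 downbeat P8
bar 4: v0=B2 v1=G3 downbeat m6
bar 5: v0=C3 v1=C4 downbeat P8
  -> R4 @ bar 1 tick 2 v(0, 1): B2/C3 m2 untreated
  -> R4 @ bar 1 tick 3 v(0, 1): B2/F3 TT untreated
  -> R4 @ bar 4 tick 2 v(0, 1): B2/F3 TT untreated
  -> R2 @ bar 5 tick 0 v(0, 1): B2/F3 TT -> C3/C4 P8 similar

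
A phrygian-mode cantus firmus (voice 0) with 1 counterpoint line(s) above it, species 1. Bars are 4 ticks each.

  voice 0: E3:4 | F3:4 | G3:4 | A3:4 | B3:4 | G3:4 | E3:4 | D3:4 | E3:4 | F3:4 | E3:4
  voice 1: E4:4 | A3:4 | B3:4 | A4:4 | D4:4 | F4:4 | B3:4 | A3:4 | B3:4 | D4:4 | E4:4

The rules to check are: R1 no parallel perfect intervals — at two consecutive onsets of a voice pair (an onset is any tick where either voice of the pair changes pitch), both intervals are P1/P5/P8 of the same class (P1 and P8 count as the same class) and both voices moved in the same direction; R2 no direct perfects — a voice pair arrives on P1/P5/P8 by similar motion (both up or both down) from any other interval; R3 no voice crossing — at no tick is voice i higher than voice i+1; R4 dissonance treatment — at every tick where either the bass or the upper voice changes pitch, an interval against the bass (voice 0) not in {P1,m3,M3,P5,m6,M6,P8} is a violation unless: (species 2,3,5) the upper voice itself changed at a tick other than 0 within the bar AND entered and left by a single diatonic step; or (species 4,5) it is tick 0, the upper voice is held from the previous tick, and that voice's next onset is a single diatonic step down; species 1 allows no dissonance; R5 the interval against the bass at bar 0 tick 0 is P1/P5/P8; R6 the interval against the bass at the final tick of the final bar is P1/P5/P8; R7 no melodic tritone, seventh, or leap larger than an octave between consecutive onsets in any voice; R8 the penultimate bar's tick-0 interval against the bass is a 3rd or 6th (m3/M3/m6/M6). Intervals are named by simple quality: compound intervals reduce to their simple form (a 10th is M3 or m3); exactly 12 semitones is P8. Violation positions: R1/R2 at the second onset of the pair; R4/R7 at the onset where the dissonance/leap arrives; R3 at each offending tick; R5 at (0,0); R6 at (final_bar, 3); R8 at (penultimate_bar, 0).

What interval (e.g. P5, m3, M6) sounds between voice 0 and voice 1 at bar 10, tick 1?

voice 0=E3 voice 1=E4 -> P8

P8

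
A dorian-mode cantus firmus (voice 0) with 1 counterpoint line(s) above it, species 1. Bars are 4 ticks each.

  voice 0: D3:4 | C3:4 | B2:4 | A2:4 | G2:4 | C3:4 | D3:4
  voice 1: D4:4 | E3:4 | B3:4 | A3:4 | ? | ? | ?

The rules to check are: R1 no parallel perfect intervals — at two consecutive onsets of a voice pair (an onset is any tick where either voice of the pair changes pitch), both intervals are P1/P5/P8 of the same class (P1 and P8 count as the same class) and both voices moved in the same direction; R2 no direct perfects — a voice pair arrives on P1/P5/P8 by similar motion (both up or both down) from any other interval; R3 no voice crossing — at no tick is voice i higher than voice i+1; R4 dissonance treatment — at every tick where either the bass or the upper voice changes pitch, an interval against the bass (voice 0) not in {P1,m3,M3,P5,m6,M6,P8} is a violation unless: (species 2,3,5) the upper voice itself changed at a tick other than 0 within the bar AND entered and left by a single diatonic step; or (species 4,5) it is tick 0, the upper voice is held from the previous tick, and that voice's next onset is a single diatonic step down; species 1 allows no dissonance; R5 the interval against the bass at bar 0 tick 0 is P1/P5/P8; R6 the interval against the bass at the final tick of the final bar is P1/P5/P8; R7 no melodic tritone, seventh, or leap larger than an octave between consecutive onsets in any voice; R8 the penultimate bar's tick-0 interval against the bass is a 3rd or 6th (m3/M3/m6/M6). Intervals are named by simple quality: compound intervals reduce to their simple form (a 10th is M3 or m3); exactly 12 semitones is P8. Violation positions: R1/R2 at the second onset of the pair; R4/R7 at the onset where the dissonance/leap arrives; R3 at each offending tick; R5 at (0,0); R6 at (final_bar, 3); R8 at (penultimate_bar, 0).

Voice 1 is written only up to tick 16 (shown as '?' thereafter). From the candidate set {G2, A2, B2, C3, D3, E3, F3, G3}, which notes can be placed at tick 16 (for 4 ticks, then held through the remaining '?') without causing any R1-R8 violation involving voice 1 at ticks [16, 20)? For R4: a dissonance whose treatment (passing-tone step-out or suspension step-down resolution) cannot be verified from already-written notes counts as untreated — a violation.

{E3}

G2: violates R1,R7
A2: violates R4
B2: violates R7
C3: violates R4
D3: violates R2
E3: legal
F3: violates R4
G3: violates R1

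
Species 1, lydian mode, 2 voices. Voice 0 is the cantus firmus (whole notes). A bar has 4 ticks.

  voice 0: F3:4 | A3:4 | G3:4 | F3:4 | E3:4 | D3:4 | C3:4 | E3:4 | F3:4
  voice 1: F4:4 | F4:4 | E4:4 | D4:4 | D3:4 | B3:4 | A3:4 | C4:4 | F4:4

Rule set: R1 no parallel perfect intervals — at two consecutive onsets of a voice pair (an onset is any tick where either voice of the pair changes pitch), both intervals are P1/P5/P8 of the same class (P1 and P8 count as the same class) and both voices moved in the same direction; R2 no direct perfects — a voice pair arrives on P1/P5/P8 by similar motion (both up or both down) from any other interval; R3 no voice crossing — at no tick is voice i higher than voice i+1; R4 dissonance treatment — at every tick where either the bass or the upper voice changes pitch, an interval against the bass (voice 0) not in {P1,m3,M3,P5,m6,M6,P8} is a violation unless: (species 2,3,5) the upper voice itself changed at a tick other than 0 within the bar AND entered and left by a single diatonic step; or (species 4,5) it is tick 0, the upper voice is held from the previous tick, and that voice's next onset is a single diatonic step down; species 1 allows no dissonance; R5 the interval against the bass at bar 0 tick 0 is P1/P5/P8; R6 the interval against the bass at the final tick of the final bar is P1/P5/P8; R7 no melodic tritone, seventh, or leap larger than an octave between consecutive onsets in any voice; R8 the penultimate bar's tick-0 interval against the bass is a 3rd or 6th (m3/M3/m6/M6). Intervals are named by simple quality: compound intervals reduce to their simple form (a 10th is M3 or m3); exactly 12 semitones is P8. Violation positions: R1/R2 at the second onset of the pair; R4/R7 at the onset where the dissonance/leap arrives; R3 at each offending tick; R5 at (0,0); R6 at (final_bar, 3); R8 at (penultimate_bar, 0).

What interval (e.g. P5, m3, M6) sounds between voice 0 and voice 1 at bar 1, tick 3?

voice 0=A3 voice 1=F4 -> m6

m6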